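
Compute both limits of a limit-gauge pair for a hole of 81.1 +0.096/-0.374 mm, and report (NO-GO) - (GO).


GO = nominal - lower_tol (smallest hole = maximum material condition)
GO = 81.1 - 0.374 = 80.726
NO-GO = nominal + upper_tol (largest hole = least material condition)
NO-GO = 81.1 + 0.096 = 81.196
spread = NO-GO - GO = 81.196 - 80.726 = 0.4700

0.4700


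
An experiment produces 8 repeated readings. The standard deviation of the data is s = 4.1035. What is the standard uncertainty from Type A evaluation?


u_A = s / sqrt(n)
u_A = 4.1035 / sqrt(8)
u_A = 4.1035 / 2.8284271
u_A = 1.4508

1.4508


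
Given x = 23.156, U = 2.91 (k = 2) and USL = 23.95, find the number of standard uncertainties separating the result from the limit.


u = U / k = 2.91 / 2 = 1.455
margin = |USL - x| = |23.95 - 23.156| = 0.794
z = margin / u = 0.794 / 1.455
z = 0.5457

0.5457


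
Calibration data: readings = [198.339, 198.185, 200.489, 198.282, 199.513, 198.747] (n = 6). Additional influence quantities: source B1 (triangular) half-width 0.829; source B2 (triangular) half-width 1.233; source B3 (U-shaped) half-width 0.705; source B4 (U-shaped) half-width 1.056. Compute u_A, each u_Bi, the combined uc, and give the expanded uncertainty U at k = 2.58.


mean = (198.339 + 198.185 + 200.489 + 198.282 + 199.513 + 198.747) / 6 = 198.9258333
s = sqrt(sum((x - mean)^2)/(n-1)) = 0.90862147
u_A = s / sqrt(n) = 0.90862147 / sqrt(6) = 0.37094316
u_B1 = 0.829 / sqrt(6) = 0.33843783
u_B2 = 1.233 / sqrt(6) = 0.50337014
u_B3 = 0.705 / sqrt(2) = 0.49851028
u_B4 = 1.056 / sqrt(2) = 0.74670476
uc = sqrt(0.37094316^2 + 0.33843783^2 + 0.50337014^2 + 0.49851028^2 + 0.74670476^2) = 1.1452515
U = k * uc = 2.58 * 1.1452515
U = 2.9547

2.9547


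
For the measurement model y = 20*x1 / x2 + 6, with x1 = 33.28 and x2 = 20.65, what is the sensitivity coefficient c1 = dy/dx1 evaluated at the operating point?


y = 20*x1 / x2 + 6
dy/dx1 = 20/x2
Evaluate at x2 = 20.65: c1 = 20 / 20.65
c1 = 0.9685

0.9685


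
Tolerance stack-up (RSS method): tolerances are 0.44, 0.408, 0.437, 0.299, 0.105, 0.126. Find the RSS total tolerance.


RSS = sqrt(0.44^2 + 0.408^2 + 0.437^2 + 0.299^2 + 0.105^2 + 0.126^2)
= sqrt(0.667335)
= 0.8169

0.8169


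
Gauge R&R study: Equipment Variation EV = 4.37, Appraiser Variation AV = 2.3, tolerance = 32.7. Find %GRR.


GRR = sqrt(EV^2 + AV^2) = sqrt(4.37^2 + 2.3^2) = 4.9383094
%GRR = GRR / tol * 100 = 4.9383094 / 32.7 * 100
%GRR = 15.1019

15.1019


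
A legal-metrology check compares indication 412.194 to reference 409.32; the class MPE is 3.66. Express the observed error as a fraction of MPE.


e = indication - reference = 412.194 - 409.32 = 2.8740
|e| = 2.8740
ratio = |e| / MPE = 2.8740 / 3.66
ratio = 0.7852

0.7852


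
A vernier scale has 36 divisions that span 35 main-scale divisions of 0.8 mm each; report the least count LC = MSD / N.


LC = MSD / n_div
= 0.8 / 36
= 0.0222

0.0222


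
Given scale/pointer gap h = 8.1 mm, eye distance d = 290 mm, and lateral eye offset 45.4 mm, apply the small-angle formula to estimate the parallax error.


error = h * offset / d
= 8.1 * 45.4 / 290
= 1.2681

1.2681


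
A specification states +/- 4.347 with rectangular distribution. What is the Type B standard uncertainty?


u_B = half_width / sqrt(3)
u_B = 4.347 / 1.7320508
u_B = 2.5097

2.5097


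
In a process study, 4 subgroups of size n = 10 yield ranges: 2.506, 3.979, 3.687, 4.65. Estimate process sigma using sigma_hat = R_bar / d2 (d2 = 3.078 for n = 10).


R_bar = (2.506 + 3.979 + 3.687 + 4.65) / 4
R_bar = 14.822 / 4 = 3.7055
sigma_hat = R_bar / d2 = 3.7055 / 3.078 = 1.2039

1.2039


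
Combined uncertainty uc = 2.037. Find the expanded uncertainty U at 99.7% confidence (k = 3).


U = k * uc
U = 3 * 2.037
U = 6.1110

6.1110


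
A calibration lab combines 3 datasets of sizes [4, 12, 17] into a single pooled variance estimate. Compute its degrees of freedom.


nu = sum_i (n_i - 1)
nu = ((4 - 1) + (12 - 1) + (17 - 1))
nu = 3 + 11 + 16
nu = 30

30


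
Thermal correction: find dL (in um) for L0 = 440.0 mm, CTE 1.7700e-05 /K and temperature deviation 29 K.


dL = L * alpha * dT
= 440.0 * 1.7700e-05 * 29
= 0.2258520 mm
dL_um = 0.2258520 * 1000 = 225.8520 um

225.8520


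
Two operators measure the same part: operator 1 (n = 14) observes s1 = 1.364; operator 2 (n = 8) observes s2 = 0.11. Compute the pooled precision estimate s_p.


s_p = sqrt(((n1-1)*s1^2 + (n2-1)*s2^2) / (n1+n2-2))
numerator = (14-1)*1.364^2 + (8-1)*0.11^2 = 24.186448 + 0.0847 = 24.271148
denominator = 14 + 8 - 2 = 20
s_p^2 = 24.271148 / 20 = 1.2135574
s_p = sqrt(1.2135574) = 1.1016

1.1016


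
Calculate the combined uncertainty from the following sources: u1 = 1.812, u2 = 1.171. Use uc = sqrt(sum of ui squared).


uc = sqrt(1.812^2 + 1.171^2)
uc = sqrt(4.654585)
uc = 2.1574

2.1574


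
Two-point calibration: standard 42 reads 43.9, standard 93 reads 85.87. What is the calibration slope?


slope = (y2 - y1) / (x2 - x1)
= (85.87 - 43.9) / (93 - 42)
= 41.9700 / 51
= 0.8229

0.8229


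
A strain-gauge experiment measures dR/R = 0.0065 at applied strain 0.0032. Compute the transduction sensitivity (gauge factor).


GF = (dR/R) / epsilon
= 0.0065 / 0.0032
= 2.0312

2.0312


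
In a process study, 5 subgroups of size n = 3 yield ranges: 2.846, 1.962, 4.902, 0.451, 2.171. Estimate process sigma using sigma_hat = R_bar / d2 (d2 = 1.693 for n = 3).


R_bar = (2.846 + 1.962 + 4.902 + 0.451 + 2.171) / 5
R_bar = 12.332 / 5 = 2.4664
sigma_hat = R_bar / d2 = 2.4664 / 1.693 = 1.4568

1.4568


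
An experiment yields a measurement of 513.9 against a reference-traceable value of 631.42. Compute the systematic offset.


Systematic error = measured - true
= 513.9 - 631.42
= -117.5200

-117.5200


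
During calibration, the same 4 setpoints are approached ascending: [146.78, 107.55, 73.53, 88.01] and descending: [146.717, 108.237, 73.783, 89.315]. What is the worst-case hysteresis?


|146.78 - 146.717| = 0.0630
|107.55 - 108.237| = 0.6870
|73.53 - 73.783| = 0.2530
|88.01 - 89.315| = 1.3050
hysteresis = max(diffs) = 1.3050

1.3050


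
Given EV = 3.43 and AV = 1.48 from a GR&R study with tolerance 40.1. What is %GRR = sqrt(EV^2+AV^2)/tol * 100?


GRR = sqrt(EV^2 + AV^2) = sqrt(3.43^2 + 1.48^2) = 3.7356793
%GRR = GRR / tol * 100 = 3.7356793 / 40.1 * 100
%GRR = 9.3159

9.3159


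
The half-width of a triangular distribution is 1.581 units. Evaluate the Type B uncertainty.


u_B = half_width / sqrt(6)
u_B = 1.581 / 2.4494897
u_B = 0.6454

0.6454


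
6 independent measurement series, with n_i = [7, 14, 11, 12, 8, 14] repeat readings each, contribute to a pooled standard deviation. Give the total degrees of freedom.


nu = sum_i (n_i - 1)
nu = ((7 - 1) + (14 - 1) + (11 - 1) + (12 - 1) + (8 - 1) + (14 - 1))
nu = 6 + 13 + 10 + 11 + 7 + 13
nu = 60

60


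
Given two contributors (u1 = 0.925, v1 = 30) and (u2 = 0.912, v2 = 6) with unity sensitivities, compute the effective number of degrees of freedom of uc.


uc = sqrt(u1^2 + u2^2) = sqrt(0.925^2 + 0.912^2) = 1.2989877
v_eff = uc^4 / (u1^4/v1 + u2^4/v2)
= 1.2989877^4 / (0.925^4/30 + 0.912^4/6)
= 2.8472143 / 0.13970282
v_eff = 20.3805

20.3805


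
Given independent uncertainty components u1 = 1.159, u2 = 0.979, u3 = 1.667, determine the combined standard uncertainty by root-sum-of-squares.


uc = sqrt(1.159^2 + 0.979^2 + 1.667^2)
uc = sqrt(5.080611)
uc = 2.2540

2.2540


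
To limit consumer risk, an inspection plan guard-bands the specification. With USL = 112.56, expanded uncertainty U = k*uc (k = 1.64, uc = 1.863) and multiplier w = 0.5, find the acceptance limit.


U = k * uc = 1.64 * 1.863 = 3.05532
guard band g = w * U = 0.5 * 3.05532 = 1.52766
AL = USL - g = 112.56 - 1.52766
AL = 111.0323

111.0323


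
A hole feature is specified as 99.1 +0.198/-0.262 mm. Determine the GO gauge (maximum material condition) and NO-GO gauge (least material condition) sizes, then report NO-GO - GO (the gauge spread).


GO = nominal - lower_tol (smallest hole = maximum material condition)
GO = 99.1 - 0.262 = 98.838
NO-GO = nominal + upper_tol (largest hole = least material condition)
NO-GO = 99.1 + 0.198 = 99.298
spread = NO-GO - GO = 99.298 - 98.838 = 0.4600

0.4600


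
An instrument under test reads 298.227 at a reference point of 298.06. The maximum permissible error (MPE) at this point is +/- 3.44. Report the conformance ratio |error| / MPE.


e = indication - reference = 298.227 - 298.06 = 0.1670
|e| = 0.1670
ratio = |e| / MPE = 0.1670 / 3.44
ratio = 0.0485

0.0485


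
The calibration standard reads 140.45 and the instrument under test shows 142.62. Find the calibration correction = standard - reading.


Correction = standard - reading
= 140.45 - 142.62
= -2.1700

-2.1700


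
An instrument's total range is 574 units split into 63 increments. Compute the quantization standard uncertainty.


resolution = range / divisions
resolution = 574 / 63 = 9.1111111
u_res = resolution / (2*sqrt(3))
u_res = 9.1111111 / 3.4641016
u_res = 2.6302

2.6302


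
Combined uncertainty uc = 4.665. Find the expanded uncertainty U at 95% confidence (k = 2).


U = k * uc
U = 2 * 4.665
U = 9.3300

9.3300


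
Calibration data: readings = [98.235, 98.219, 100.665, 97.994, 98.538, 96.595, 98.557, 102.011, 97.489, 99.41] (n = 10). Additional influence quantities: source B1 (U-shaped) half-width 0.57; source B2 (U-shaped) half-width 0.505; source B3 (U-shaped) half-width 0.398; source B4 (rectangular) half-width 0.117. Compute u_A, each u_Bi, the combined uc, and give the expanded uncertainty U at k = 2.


mean = (98.235 + 98.219 + 100.665 + 97.994 + 98.538 + 96.595 + 98.557 + 102.011 + 97.489 + 99.41) / 10 = 98.7713
s = sqrt(sum((x - mean)^2)/(n-1)) = 1.5694114
u_A = s / sqrt(n) = 1.5694114 / sqrt(10) = 0.49629146
u_B1 = 0.57 / sqrt(2) = 0.40305087
u_B2 = 0.505 / sqrt(2) = 0.35708892
u_B3 = 0.398 / sqrt(2) = 0.2814285
u_B4 = 0.117 / sqrt(3) = 0.067549981
uc = sqrt(0.49629146^2 + 0.40305087^2 + 0.35708892^2 + 0.2814285^2 + 0.067549981^2) = 0.78742156
U = k * uc = 2 * 0.78742156
U = 1.5748

1.5748


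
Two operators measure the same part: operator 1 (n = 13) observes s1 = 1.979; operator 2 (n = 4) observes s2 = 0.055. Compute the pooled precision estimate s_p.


s_p = sqrt(((n1-1)*s1^2 + (n2-1)*s2^2) / (n1+n2-2))
numerator = (13-1)*1.979^2 + (4-1)*0.055^2 = 46.997292 + 0.009075 = 47.006367
denominator = 13 + 4 - 2 = 15
s_p^2 = 47.006367 / 15 = 3.1337578
s_p = sqrt(3.1337578) = 1.7702

1.7702


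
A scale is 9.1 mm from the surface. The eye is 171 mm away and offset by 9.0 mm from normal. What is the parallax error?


error = h * offset / d
= 9.1 * 9.0 / 171
= 0.4789

0.4789


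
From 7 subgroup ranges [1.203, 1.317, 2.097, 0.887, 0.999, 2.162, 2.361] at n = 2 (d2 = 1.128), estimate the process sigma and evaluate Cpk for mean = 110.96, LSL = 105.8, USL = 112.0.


R_bar = (1.203 + 1.317 + 2.097 + 0.887 + 0.999 + 2.162 + 2.361) / 7 = 1.5751429
sigma = R_bar / d2 = 1.5751429 / 1.128 = 1.3964033
Cp = (USL - LSL)/(6*sigma) = (112.0 - 105.8)/(6*1.3964033) = 0.7400
Cpu = (112.0 - 110.96)/(3*1.3964033) = 0.2483
Cpl = (110.96 - 105.8)/(3*1.3964033) = 1.2317
Cpk = min(Cpu, Cpl) = 0.2483

0.2483


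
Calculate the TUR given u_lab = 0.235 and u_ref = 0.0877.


TUR = u_lab / u_ref
= 0.235 / 0.0877
= 2.6796

2.6796


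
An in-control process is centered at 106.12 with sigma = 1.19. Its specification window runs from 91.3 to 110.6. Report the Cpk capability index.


Cpu = (USL - mean) / (3*sigma) = (110.6 - 106.12) / (3*1.19) = 1.2549
Cpl = (mean - LSL) / (3*sigma) = (106.12 - 91.3) / (3*1.19) = 4.1513
Cpk = min(Cpu, Cpl) = 1.2549

1.2549


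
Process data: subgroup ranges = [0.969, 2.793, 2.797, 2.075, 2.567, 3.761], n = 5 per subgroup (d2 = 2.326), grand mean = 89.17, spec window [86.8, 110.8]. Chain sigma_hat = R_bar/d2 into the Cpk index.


R_bar = (0.969 + 2.793 + 2.797 + 2.075 + 2.567 + 3.761) / 6 = 2.4936667
sigma = R_bar / d2 = 2.4936667 / 2.326 = 1.0720837
Cp = (USL - LSL)/(6*sigma) = (110.8 - 86.8)/(6*1.0720837) = 3.7311
Cpu = (110.8 - 89.17)/(3*1.0720837) = 6.7252
Cpl = (89.17 - 86.8)/(3*1.0720837) = 0.7369
Cpk = min(Cpu, Cpl) = 0.7369

0.7369


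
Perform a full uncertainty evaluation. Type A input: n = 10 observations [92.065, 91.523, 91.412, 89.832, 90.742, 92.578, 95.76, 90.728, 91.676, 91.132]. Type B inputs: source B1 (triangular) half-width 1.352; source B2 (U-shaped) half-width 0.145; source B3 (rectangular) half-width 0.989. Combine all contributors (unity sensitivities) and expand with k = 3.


mean = (92.065 + 91.523 + 91.412 + 89.832 + 90.742 + 92.578 + 95.76 + 90.728 + 91.676 + 91.132) / 10 = 91.7448
s = sqrt(sum((x - mean)^2)/(n-1)) = 1.6040603
u_A = s / sqrt(n) = 1.6040603 / sqrt(10) = 0.50724841
u_B1 = 1.352 / sqrt(6) = 0.55195169
u_B2 = 0.145 / sqrt(2) = 0.10253048
u_B3 = 0.989 / sqrt(3) = 0.57099942
uc = sqrt(0.50724841^2 + 0.55195169^2 + 0.10253048^2 + 0.57099942^2) = 0.94789475
U = k * uc = 3 * 0.94789475
U = 2.8437

2.8437


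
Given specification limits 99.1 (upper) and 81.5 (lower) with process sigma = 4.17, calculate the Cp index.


Cp = (USL - LSL) / (6 * sigma)
= (99.1 - 81.5) / (6 * 4.17)
= 17.6000 / 25.0200
= 0.7034

0.7034


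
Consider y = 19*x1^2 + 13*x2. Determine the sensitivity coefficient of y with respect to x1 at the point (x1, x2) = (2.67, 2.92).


y = 19*x1^2 + 13*x2
dy/dx1 = 2*19*x1
Evaluate at x1 = 2.67: c1 = 38 * 2.67
c1 = 101.4600

101.4600


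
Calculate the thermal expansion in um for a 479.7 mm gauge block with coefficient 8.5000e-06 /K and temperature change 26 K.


dL = L * alpha * dT
= 479.7 * 8.5000e-06 * 26
= 0.1060137 mm
dL_um = 0.1060137 * 1000 = 106.0137 um

106.0137


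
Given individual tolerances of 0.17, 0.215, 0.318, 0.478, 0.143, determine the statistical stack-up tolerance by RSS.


RSS = sqrt(0.17^2 + 0.215^2 + 0.318^2 + 0.478^2 + 0.143^2)
= sqrt(0.425182)
= 0.6521

0.6521


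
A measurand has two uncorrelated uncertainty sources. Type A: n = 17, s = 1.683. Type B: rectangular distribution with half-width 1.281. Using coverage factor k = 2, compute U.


u_A = s / sqrt(n) = 1.683 / sqrt(17) = 0.40818746
u_B = half_width / sqrt(3) = 1.281 / sqrt(3) = 0.73958569
uc = sqrt(u_A^2 + u_B^2) = sqrt(0.40818746^2 + 0.73958569^2) = 0.84475085
U = k * uc = 2 * 0.84475085
U = 1.6895

1.6895


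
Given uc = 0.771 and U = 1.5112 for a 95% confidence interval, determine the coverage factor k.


k = U / uc
k = 1.5112 / 0.771
k = 1.96

1.96


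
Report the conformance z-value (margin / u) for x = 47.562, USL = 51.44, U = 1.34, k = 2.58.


u = U / k = 1.34 / 2.58 = 0.51937984
margin = |USL - x| = |51.44 - 47.562| = 3.878
z = margin / u = 3.878 / 0.51937984
z = 7.4666

7.4666


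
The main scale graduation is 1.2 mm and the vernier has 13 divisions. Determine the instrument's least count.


LC = MSD / n_div
= 1.2 / 13
= 0.0923

0.0923


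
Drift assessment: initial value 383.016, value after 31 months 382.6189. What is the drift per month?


rate = (v2 - v1) / months
= (382.6189 - 383.016) / 31
= -0.3971 / 31
= -0.0128

-0.0128


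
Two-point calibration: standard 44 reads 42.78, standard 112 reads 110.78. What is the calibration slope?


slope = (y2 - y1) / (x2 - x1)
= (110.78 - 42.78) / (112 - 44)
= 68.0000 / 68
= 1.0000

1.0000


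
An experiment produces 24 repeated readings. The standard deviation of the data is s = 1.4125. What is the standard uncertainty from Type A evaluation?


u_A = s / sqrt(n)
u_A = 1.4125 / sqrt(24)
u_A = 1.4125 / 4.8989795
u_A = 0.2883

0.2883


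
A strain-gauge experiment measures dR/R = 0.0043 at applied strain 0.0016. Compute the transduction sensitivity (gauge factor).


GF = (dR/R) / epsilon
= 0.0043 / 0.0016
= 2.6875

2.6875


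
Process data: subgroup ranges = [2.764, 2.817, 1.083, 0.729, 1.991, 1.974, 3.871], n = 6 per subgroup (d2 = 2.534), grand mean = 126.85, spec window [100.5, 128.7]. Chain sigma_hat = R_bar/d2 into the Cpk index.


R_bar = (2.764 + 2.817 + 1.083 + 0.729 + 1.991 + 1.974 + 3.871) / 7 = 2.1755714
sigma = R_bar / d2 = 2.1755714 / 2.534 = 0.85855225
Cp = (USL - LSL)/(6*sigma) = (128.7 - 100.5)/(6*0.85855225) = 5.4743
Cpu = (128.7 - 126.85)/(3*0.85855225) = 0.7183
Cpl = (126.85 - 100.5)/(3*0.85855225) = 10.2304
Cpk = min(Cpu, Cpl) = 0.7183

0.7183


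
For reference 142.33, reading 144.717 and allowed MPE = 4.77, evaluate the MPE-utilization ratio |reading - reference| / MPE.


e = indication - reference = 144.717 - 142.33 = 2.3870
|e| = 2.3870
ratio = |e| / MPE = 2.3870 / 4.77
ratio = 0.5004

0.5004


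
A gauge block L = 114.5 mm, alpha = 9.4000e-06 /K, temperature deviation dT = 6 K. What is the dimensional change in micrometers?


dL = L * alpha * dT
= 114.5 * 9.4000e-06 * 6
= 0.0064578 mm
dL_um = 0.0064578 * 1000 = 6.4578 um

6.4578


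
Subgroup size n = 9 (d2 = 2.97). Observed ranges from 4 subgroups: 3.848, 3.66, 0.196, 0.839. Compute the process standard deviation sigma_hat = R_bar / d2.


R_bar = (3.848 + 3.66 + 0.196 + 0.839) / 4
R_bar = 8.543 / 4 = 2.13575
sigma_hat = R_bar / d2 = 2.13575 / 2.97 = 0.7191

0.7191


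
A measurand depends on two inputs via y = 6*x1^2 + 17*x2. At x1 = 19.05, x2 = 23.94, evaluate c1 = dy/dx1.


y = 6*x1^2 + 17*x2
dy/dx1 = 2*6*x1
Evaluate at x1 = 19.05: c1 = 12 * 19.05
c1 = 228.6000

228.6000


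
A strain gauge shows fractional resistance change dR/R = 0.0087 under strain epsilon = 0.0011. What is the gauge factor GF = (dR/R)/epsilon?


GF = (dR/R) / epsilon
= 0.0087 / 0.0011
= 7.9091

7.9091


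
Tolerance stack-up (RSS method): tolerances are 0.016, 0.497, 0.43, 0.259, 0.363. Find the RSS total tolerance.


RSS = sqrt(0.016^2 + 0.497^2 + 0.43^2 + 0.259^2 + 0.363^2)
= sqrt(0.631015)
= 0.7944

0.7944


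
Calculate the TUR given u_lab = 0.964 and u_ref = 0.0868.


TUR = u_lab / u_ref
= 0.964 / 0.0868
= 11.1060

11.1060


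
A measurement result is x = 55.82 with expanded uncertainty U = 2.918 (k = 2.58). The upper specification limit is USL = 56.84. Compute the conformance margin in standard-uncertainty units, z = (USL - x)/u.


u = U / k = 2.918 / 2.58 = 1.1310078
margin = |USL - x| = |56.84 - 55.82| = 1.02
z = margin / u = 1.02 / 1.1310078
z = 0.9019

0.9019


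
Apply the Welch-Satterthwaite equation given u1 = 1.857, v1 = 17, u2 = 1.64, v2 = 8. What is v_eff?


uc = sqrt(u1^2 + u2^2) = sqrt(1.857^2 + 1.64^2) = 2.4775086
v_eff = uc^4 / (u1^4/v1 + u2^4/v2)
= 2.4775086^4 / (1.857^4/17 + 1.64^4/8)
= 37.675644 / 1.6037612
v_eff = 23.4921

23.4921


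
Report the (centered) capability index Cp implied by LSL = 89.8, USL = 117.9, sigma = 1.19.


Cp = (USL - LSL) / (6 * sigma)
= (117.9 - 89.8) / (6 * 1.19)
= 28.1000 / 7.1400
= 3.9356

3.9356


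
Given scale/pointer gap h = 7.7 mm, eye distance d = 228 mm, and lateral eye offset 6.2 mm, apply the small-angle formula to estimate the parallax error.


error = h * offset / d
= 7.7 * 6.2 / 228
= 0.2094

0.2094


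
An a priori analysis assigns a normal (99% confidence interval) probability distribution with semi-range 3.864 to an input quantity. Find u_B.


u_B = half_width / 2.576
u_B = 3.864 / 2.576
u_B = 1.5000

1.5000


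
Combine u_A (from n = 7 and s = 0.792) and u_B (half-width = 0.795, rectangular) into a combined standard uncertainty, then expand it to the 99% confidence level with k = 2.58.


u_A = s / sqrt(n) = 0.792 / sqrt(7) = 0.29934786
u_B = half_width / sqrt(3) = 0.795 / sqrt(3) = 0.45899346
uc = sqrt(u_A^2 + u_B^2) = sqrt(0.29934786^2 + 0.45899346^2) = 0.54798188
U = k * uc = 2.58 * 0.54798188
U = 1.4138

1.4138


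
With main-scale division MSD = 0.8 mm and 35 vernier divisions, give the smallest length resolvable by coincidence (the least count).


LC = MSD / n_div
= 0.8 / 35
= 0.0229

0.0229


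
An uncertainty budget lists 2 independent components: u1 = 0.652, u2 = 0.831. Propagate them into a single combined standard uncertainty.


uc = sqrt(0.652^2 + 0.831^2)
uc = sqrt(1.115665)
uc = 1.0563

1.0563


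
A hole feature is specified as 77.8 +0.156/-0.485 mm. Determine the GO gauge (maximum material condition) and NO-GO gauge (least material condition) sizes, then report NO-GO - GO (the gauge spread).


GO = nominal - lower_tol (smallest hole = maximum material condition)
GO = 77.8 - 0.485 = 77.315
NO-GO = nominal + upper_tol (largest hole = least material condition)
NO-GO = 77.8 + 0.156 = 77.956
spread = NO-GO - GO = 77.956 - 77.315 = 0.6410

0.6410


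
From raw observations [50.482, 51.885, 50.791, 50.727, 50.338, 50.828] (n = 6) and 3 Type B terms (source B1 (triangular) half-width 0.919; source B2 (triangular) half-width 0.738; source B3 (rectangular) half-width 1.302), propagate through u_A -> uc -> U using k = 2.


mean = (50.482 + 51.885 + 50.791 + 50.727 + 50.338 + 50.828) / 6 = 50.84183333
s = sqrt(sum((x - mean)^2)/(n-1)) = 0.54543319
u_A = s / sqrt(n) = 0.54543319 / sqrt(6) = 0.22267217
u_B1 = 0.919 / sqrt(6) = 0.37518018
u_B2 = 0.738 / sqrt(6) = 0.30128724
u_B3 = 1.302 / sqrt(3) = 0.75171005
uc = sqrt(0.22267217^2 + 0.37518018^2 + 0.30128724^2 + 0.75171005^2) = 0.91988318
U = k * uc = 2 * 0.91988318
U = 1.8398

1.8398


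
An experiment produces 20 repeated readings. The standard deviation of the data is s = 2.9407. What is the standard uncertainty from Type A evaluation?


u_A = s / sqrt(n)
u_A = 2.9407 / sqrt(20)
u_A = 2.9407 / 4.472136
u_A = 0.6576

0.6576


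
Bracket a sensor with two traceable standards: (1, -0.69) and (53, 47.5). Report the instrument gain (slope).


slope = (y2 - y1) / (x2 - x1)
= (47.5 - -0.69) / (53 - 1)
= 48.1900 / 52
= 0.9267

0.9267


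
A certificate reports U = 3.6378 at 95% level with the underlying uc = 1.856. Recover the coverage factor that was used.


k = U / uc
k = 3.6378 / 1.856
k = 1.96

1.96


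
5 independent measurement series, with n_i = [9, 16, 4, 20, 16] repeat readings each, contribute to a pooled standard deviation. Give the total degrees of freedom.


nu = sum_i (n_i - 1)
nu = ((9 - 1) + (16 - 1) + (4 - 1) + (20 - 1) + (16 - 1))
nu = 8 + 15 + 3 + 19 + 15
nu = 60

60


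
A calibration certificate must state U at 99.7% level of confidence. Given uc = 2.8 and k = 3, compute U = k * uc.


U = k * uc
U = 3 * 2.8
U = 8.4000

8.4000


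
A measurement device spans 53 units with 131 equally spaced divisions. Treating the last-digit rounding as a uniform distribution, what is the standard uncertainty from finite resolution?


resolution = range / divisions
resolution = 53 / 131 = 0.40458015
u_res = resolution / (2*sqrt(3))
u_res = 0.40458015 / 3.4641016
u_res = 0.1168

0.1168


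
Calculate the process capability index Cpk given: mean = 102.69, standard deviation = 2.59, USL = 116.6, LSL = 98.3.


Cpu = (USL - mean) / (3*sigma) = (116.6 - 102.69) / (3*2.59) = 1.7902
Cpl = (mean - LSL) / (3*sigma) = (102.69 - 98.3) / (3*2.59) = 0.5650
Cpk = min(Cpu, Cpl) = 0.5650

0.5650


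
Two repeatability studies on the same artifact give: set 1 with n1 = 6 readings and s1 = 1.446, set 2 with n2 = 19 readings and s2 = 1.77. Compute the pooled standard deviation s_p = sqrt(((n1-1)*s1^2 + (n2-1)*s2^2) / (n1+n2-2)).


s_p = sqrt(((n1-1)*s1^2 + (n2-1)*s2^2) / (n1+n2-2))
numerator = (6-1)*1.446^2 + (19-1)*1.77^2 = 10.45458 + 56.3922 = 66.84678
denominator = 6 + 19 - 2 = 23
s_p^2 = 66.84678 / 23 = 2.9063817
s_p = sqrt(2.9063817) = 1.7048

1.7048


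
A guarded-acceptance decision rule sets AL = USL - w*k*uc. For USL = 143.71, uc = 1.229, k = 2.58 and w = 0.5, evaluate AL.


U = k * uc = 2.58 * 1.229 = 3.17082
guard band g = w * U = 0.5 * 3.17082 = 1.58541
AL = USL - g = 143.71 - 1.58541
AL = 142.1246

142.1246


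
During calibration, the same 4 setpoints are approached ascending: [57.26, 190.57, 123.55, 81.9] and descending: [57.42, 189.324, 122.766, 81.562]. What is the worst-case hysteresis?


|57.26 - 57.42| = 0.1600
|190.57 - 189.324| = 1.2460
|123.55 - 122.766| = 0.7840
|81.9 - 81.562| = 0.3380
hysteresis = max(diffs) = 1.2460

1.2460


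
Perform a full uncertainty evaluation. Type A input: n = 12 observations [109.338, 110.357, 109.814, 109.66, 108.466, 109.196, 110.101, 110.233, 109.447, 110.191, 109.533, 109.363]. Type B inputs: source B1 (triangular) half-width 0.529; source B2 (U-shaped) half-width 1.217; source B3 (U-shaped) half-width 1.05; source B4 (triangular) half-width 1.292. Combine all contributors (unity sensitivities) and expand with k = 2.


mean = (109.338 + 110.357 + 109.814 + 109.66 + 108.466 + 109.196 + 110.101 + 110.233 + 109.447 + 110.191 + 109.533 + 109.363) / 12 = 109.6415833
s = sqrt(sum((x - mean)^2)/(n-1)) = 0.53974311
u_A = s / sqrt(n) = 0.53974311 / sqrt(12) = 0.15581041
u_B1 = 0.529 / sqrt(6) = 0.21596335
u_B2 = 1.217 / sqrt(2) = 0.86054895
u_B3 = 1.05 / sqrt(2) = 0.74246212
u_B4 = 1.292 / sqrt(6) = 0.52745679
uc = sqrt(0.15581041^2 + 0.21596335^2 + 0.86054895^2 + 0.74246212^2 + 0.52745679^2) = 1.2809849
U = k * uc = 2 * 1.2809849
U = 2.5620

2.5620


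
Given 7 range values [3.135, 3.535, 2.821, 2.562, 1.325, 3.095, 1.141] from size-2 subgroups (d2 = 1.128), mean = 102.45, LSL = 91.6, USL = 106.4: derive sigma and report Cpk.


R_bar = (3.135 + 3.535 + 2.821 + 2.562 + 1.325 + 3.095 + 1.141) / 7 = 2.5162857
sigma = R_bar / d2 = 2.5162857 / 1.128 = 2.2307497
Cp = (USL - LSL)/(6*sigma) = (106.4 - 91.6)/(6*2.2307497) = 1.1058
Cpu = (106.4 - 102.45)/(3*2.2307497) = 0.5902
Cpl = (102.45 - 91.6)/(3*2.2307497) = 1.6213
Cpk = min(Cpu, Cpl) = 0.5902

0.5902


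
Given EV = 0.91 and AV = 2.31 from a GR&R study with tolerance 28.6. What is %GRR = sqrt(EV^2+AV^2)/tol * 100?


GRR = sqrt(EV^2 + AV^2) = sqrt(0.91^2 + 2.31^2) = 2.4827807
%GRR = GRR / tol * 100 = 2.4827807 / 28.6 * 100
%GRR = 8.6811

8.6811


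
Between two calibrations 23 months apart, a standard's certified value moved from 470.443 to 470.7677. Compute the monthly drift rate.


rate = (v2 - v1) / months
= (470.7677 - 470.443) / 23
= 0.3247 / 23
= 0.0141

0.0141


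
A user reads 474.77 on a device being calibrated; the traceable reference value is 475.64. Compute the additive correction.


Correction = standard - reading
= 475.64 - 474.77
= 0.8700

0.8700


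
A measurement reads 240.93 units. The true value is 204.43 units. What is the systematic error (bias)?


Systematic error = measured - true
= 240.93 - 204.43
= 36.5000

36.5000


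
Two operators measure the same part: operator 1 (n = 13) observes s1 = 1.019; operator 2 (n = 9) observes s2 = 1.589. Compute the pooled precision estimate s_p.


s_p = sqrt(((n1-1)*s1^2 + (n2-1)*s2^2) / (n1+n2-2))
numerator = (13-1)*1.019^2 + (9-1)*1.589^2 = 12.460332 + 20.199368 = 32.6597
denominator = 13 + 9 - 2 = 20
s_p^2 = 32.6597 / 20 = 1.632985
s_p = sqrt(1.632985) = 1.2779

1.2779


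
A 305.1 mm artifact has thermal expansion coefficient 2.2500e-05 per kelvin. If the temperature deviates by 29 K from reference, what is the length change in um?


dL = L * alpha * dT
= 305.1 * 2.2500e-05 * 29
= 0.1990778 mm
dL_um = 0.1990778 * 1000 = 199.0778 um

199.0778


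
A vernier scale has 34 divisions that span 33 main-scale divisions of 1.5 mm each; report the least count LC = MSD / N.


LC = MSD / n_div
= 1.5 / 34
= 0.0441

0.0441


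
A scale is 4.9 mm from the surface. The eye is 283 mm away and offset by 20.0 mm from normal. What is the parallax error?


error = h * offset / d
= 4.9 * 20.0 / 283
= 0.3463

0.3463


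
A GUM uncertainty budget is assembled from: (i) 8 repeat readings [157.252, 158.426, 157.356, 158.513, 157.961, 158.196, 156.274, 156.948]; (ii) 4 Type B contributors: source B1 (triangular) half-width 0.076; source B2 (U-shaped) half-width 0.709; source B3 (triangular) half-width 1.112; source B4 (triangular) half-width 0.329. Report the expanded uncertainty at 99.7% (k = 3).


mean = (157.252 + 158.426 + 157.356 + 158.513 + 157.961 + 158.196 + 156.274 + 156.948) / 8 = 157.61575
s = sqrt(sum((x - mean)^2)/(n-1)) = 0.78952223
u_A = s / sqrt(n) = 0.78952223 / sqrt(8) = 0.27913826
u_B1 = 0.076 / sqrt(6) = 0.03102687
u_B2 = 0.709 / sqrt(2) = 0.50133871
u_B3 = 1.112 / sqrt(6) = 0.4539721
u_B4 = 0.329 / sqrt(6) = 0.13431369
uc = sqrt(0.27913826^2 + 0.03102687^2 + 0.50133871^2 + 0.4539721^2 + 0.13431369^2) = 0.7445483
U = k * uc = 3 * 0.7445483
U = 2.2336

2.2336


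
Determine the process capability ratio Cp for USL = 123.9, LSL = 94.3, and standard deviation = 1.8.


Cp = (USL - LSL) / (6 * sigma)
= (123.9 - 94.3) / (6 * 1.8)
= 29.6000 / 10.8000
= 2.7407

2.7407


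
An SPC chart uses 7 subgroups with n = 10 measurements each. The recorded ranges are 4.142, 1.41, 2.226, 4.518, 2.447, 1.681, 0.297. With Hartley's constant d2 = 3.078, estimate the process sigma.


R_bar = (4.142 + 1.41 + 2.226 + 4.518 + 2.447 + 1.681 + 0.297) / 7
R_bar = 16.721 / 7 = 2.3887143
sigma_hat = R_bar / d2 = 2.3887143 / 3.078 = 0.7761

0.7761


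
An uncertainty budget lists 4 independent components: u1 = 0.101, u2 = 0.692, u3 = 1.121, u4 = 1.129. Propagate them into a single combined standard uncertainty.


uc = sqrt(0.101^2 + 0.692^2 + 1.121^2 + 1.129^2)
uc = sqrt(3.020347)
uc = 1.7379

1.7379


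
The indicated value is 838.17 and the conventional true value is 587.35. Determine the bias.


Systematic error = measured - true
= 838.17 - 587.35
= 250.8200

250.8200


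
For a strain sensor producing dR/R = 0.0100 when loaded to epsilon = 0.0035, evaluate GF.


GF = (dR/R) / epsilon
= 0.0100 / 0.0035
= 2.8571

2.8571


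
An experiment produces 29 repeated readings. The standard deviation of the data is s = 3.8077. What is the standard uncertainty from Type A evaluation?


u_A = s / sqrt(n)
u_A = 3.8077 / sqrt(29)
u_A = 3.8077 / 5.3851648
u_A = 0.7071

0.7071


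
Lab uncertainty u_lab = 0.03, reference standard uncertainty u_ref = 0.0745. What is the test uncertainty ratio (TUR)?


TUR = u_lab / u_ref
= 0.03 / 0.0745
= 0.4027

0.4027


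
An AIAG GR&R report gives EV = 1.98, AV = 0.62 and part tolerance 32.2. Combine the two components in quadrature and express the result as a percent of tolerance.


GRR = sqrt(EV^2 + AV^2) = sqrt(1.98^2 + 0.62^2) = 2.0748012
%GRR = GRR / tol * 100 = 2.0748012 / 32.2 * 100
%GRR = 6.4435

6.4435


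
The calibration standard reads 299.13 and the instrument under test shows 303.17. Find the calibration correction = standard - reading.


Correction = standard - reading
= 299.13 - 303.17
= -4.0400

-4.0400


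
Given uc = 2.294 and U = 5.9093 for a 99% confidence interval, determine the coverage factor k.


k = U / uc
k = 5.9093 / 2.294
k = 2.576

2.576


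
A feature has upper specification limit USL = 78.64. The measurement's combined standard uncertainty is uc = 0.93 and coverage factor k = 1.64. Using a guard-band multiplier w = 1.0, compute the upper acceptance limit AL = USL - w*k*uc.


U = k * uc = 1.64 * 0.93 = 1.5252
guard band g = w * U = 1.0 * 1.5252 = 1.5252
AL = USL - g = 78.64 - 1.5252
AL = 77.1148

77.1148


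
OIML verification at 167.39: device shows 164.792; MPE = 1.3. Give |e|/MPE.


e = indication - reference = 164.792 - 167.39 = -2.5980
|e| = 2.5980
ratio = |e| / MPE = 2.5980 / 1.3
ratio = 1.9985

1.9985


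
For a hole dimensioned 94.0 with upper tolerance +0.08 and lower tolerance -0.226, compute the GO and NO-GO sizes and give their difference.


GO = nominal - lower_tol (smallest hole = maximum material condition)
GO = 94.0 - 0.226 = 93.774
NO-GO = nominal + upper_tol (largest hole = least material condition)
NO-GO = 94.0 + 0.08 = 94.08
spread = NO-GO - GO = 94.08 - 93.774 = 0.3060

0.3060


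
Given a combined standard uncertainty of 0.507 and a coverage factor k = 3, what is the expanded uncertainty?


U = k * uc
U = 3 * 0.507
U = 1.5210

1.5210


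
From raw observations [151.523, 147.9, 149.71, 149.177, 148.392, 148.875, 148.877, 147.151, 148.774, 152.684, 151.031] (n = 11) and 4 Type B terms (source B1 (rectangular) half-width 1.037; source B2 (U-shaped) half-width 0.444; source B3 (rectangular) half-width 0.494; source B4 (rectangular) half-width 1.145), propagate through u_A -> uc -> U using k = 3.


mean = (151.523 + 147.9 + 149.71 + 149.177 + 148.392 + 148.875 + 148.877 + 147.151 + 148.774 + 152.684 + 151.031) / 11 = 149.4630909
s = sqrt(sum((x - mean)^2)/(n-1)) = 1.6528486
u_A = s / sqrt(n) = 1.6528486 / sqrt(11) = 0.4983526
u_B1 = 1.037 / sqrt(3) = 0.59871223
u_B2 = 0.444 / sqrt(2) = 0.31395541
u_B3 = 0.494 / sqrt(3) = 0.28521103
u_B4 = 1.145 / sqrt(3) = 0.66106606
uc = sqrt(0.4983526^2 + 0.59871223^2 + 0.31395541^2 + 0.28521103^2 + 0.66106606^2) = 1.1062248
U = k * uc = 3 * 1.1062248
U = 3.3187

3.3187


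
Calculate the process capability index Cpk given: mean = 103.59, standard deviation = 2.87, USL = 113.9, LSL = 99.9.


Cpu = (USL - mean) / (3*sigma) = (113.9 - 103.59) / (3*2.87) = 1.1974
Cpl = (mean - LSL) / (3*sigma) = (103.59 - 99.9) / (3*2.87) = 0.4286
Cpk = min(Cpu, Cpl) = 0.4286

0.4286


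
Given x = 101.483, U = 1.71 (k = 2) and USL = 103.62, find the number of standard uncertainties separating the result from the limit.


u = U / k = 1.71 / 2 = 0.855
margin = |USL - x| = |103.62 - 101.483| = 2.137
z = margin / u = 2.137 / 0.855
z = 2.4994

2.4994


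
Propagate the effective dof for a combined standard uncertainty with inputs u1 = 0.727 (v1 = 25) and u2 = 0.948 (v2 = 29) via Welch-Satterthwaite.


uc = sqrt(u1^2 + u2^2) = sqrt(0.727^2 + 0.948^2) = 1.1946686
v_eff = uc^4 / (u1^4/v1 + u2^4/v2)
= 1.1946686^4 / (0.727^4/25 + 0.948^4/29)
= 2.0369942 / 0.039024367
v_eff = 52.1980

52.1980


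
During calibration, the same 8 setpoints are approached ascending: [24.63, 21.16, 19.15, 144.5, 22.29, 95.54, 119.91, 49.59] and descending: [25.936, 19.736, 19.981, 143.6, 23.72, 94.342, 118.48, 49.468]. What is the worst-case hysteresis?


|24.63 - 25.936| = 1.3060
|21.16 - 19.736| = 1.4240
|19.15 - 19.981| = 0.8310
|144.5 - 143.6| = 0.9000
|22.29 - 23.72| = 1.4300
|95.54 - 94.342| = 1.1980
|119.91 - 118.48| = 1.4300
|49.59 - 49.468| = 0.1220
hysteresis = max(diffs) = 1.4300

1.4300


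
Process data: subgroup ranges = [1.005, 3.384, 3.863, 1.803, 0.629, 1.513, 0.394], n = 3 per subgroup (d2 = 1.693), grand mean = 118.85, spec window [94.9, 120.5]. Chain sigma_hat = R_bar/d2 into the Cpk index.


R_bar = (1.005 + 3.384 + 3.863 + 1.803 + 0.629 + 1.513 + 0.394) / 7 = 1.7987143
sigma = R_bar / d2 = 1.7987143 / 1.693 = 1.062442
Cp = (USL - LSL)/(6*sigma) = (120.5 - 94.9)/(6*1.062442) = 4.0159
Cpu = (120.5 - 118.85)/(3*1.062442) = 0.5177
Cpl = (118.85 - 94.9)/(3*1.062442) = 7.5141
Cpk = min(Cpu, Cpl) = 0.5177

0.5177


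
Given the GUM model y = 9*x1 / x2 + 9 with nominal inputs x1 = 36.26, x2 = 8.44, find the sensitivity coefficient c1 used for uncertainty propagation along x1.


y = 9*x1 / x2 + 9
dy/dx1 = 9/x2
Evaluate at x2 = 8.44: c1 = 9 / 8.44
c1 = 1.0664

1.0664


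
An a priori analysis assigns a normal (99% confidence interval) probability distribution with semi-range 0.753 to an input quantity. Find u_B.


u_B = half_width / 2.576
u_B = 0.753 / 2.576
u_B = 0.2923

0.2923


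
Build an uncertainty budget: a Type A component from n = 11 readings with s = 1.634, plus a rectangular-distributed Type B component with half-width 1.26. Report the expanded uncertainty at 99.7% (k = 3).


u_A = s / sqrt(n) = 1.634 / sqrt(11) = 0.49266954
u_B = half_width / sqrt(3) = 1.26 / sqrt(3) = 0.72746134
uc = sqrt(u_A^2 + u_B^2) = sqrt(0.49266954^2 + 0.72746134^2) = 0.87859164
U = k * uc = 3 * 0.87859164
U = 2.6358

2.6358


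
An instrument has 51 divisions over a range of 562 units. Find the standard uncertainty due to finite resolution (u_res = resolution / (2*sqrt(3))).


resolution = range / divisions
resolution = 562 / 51 = 11.019608
u_res = resolution / (2*sqrt(3))
u_res = 11.019608 / 3.4641016
u_res = 3.1811

3.1811


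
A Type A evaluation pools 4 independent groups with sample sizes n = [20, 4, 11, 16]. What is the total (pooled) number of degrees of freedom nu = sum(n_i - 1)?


nu = sum_i (n_i - 1)
nu = ((20 - 1) + (4 - 1) + (11 - 1) + (16 - 1))
nu = 19 + 3 + 10 + 15
nu = 47

47


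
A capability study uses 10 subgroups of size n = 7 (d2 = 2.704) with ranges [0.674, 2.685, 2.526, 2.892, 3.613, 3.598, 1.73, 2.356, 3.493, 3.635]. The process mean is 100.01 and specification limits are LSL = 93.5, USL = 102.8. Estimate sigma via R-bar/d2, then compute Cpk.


R_bar = (0.674 + 2.685 + 2.526 + 2.892 + 3.613 + 3.598 + 1.73 + 2.356 + 3.493 + 3.635) / 10 = 2.7202
sigma = R_bar / d2 = 2.7202 / 2.704 = 1.0059911
Cp = (USL - LSL)/(6*sigma) = (102.8 - 93.5)/(6*1.0059911) = 1.5408
Cpu = (102.8 - 100.01)/(3*1.0059911) = 0.9245
Cpl = (100.01 - 93.5)/(3*1.0059911) = 2.1571
Cpk = min(Cpu, Cpl) = 0.9245

0.9245


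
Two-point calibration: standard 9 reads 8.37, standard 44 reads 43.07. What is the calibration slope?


slope = (y2 - y1) / (x2 - x1)
= (43.07 - 8.37) / (44 - 9)
= 34.7000 / 35
= 0.9914

0.9914


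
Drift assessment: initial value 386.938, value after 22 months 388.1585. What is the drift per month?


rate = (v2 - v1) / months
= (388.1585 - 386.938) / 22
= 1.2205 / 22
= 0.0555

0.0555


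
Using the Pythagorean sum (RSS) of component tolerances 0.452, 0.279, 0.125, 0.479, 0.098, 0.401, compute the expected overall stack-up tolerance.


RSS = sqrt(0.452^2 + 0.279^2 + 0.125^2 + 0.479^2 + 0.098^2 + 0.401^2)
= sqrt(0.697616)
= 0.8352

0.8352


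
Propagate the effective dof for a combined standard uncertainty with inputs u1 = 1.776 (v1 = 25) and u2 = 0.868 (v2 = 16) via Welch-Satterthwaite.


uc = sqrt(u1^2 + u2^2) = sqrt(1.776^2 + 0.868^2) = 1.976765
v_eff = uc^4 / (u1^4/v1 + u2^4/v2)
= 1.976765^4 / (1.776^4/25 + 0.868^4/16)
= 15.269337 / 0.43343103
v_eff = 35.2290

35.2290


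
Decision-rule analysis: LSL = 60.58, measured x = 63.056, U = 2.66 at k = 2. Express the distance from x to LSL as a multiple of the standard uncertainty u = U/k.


u = U / k = 2.66 / 2 = 1.33
margin = |LSL - x| = |60.58 - 63.056| = 2.476
z = margin / u = 2.476 / 1.33
z = 1.8617

1.8617


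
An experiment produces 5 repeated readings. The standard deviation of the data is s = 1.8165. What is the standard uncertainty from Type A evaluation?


u_A = s / sqrt(n)
u_A = 1.8165 / sqrt(5)
u_A = 1.8165 / 2.236068
u_A = 0.8124

0.8124


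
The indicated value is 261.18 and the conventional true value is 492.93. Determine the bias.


Systematic error = measured - true
= 261.18 - 492.93
= -231.7500

-231.7500


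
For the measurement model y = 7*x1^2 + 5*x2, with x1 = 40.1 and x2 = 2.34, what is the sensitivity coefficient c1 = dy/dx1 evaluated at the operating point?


y = 7*x1^2 + 5*x2
dy/dx1 = 2*7*x1
Evaluate at x1 = 40.1: c1 = 14 * 40.1
c1 = 561.4000

561.4000


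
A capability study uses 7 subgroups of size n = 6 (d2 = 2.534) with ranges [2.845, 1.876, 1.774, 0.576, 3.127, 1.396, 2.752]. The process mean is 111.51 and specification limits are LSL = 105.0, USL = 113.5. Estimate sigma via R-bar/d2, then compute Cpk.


R_bar = (2.845 + 1.876 + 1.774 + 0.576 + 3.127 + 1.396 + 2.752) / 7 = 2.0494286
sigma = R_bar / d2 = 2.0494286 / 2.534 = 0.80877214
Cp = (USL - LSL)/(6*sigma) = (113.5 - 105.0)/(6*0.80877214) = 1.7516
Cpu = (113.5 - 111.51)/(3*0.80877214) = 0.8202
Cpl = (111.51 - 105.0)/(3*0.80877214) = 2.6831
Cpk = min(Cpu, Cpl) = 0.8202

0.8202


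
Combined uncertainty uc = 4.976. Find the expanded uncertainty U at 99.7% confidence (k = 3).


U = k * uc
U = 3 * 4.976
U = 14.9280

14.9280


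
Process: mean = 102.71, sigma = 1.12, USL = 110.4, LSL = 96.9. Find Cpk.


Cpu = (USL - mean) / (3*sigma) = (110.4 - 102.71) / (3*1.12) = 2.2887
Cpl = (mean - LSL) / (3*sigma) = (102.71 - 96.9) / (3*1.12) = 1.7292
Cpk = min(Cpu, Cpl) = 1.7292

1.7292


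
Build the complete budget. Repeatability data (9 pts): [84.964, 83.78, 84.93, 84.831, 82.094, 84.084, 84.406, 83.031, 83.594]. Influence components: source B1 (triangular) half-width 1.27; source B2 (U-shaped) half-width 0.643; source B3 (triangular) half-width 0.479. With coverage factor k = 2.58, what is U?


mean = (84.964 + 83.78 + 84.93 + 84.831 + 82.094 + 84.084 + 84.406 + 83.031 + 83.594) / 9 = 83.96822222
s = sqrt(sum((x - mean)^2)/(n-1)) = 0.96388495
u_A = s / sqrt(n) = 0.96388495 / sqrt(9) = 0.32129498
u_B1 = 1.27 / sqrt(6) = 0.51847533
u_B2 = 0.643 / sqrt(2) = 0.45466966
u_B3 = 0.479 / sqrt(6) = 0.19555093
uc = sqrt(0.32129498^2 + 0.51847533^2 + 0.45466966^2 + 0.19555093^2) = 0.78550099
U = k * uc = 2.58 * 0.78550099
U = 2.0266

2.0266
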